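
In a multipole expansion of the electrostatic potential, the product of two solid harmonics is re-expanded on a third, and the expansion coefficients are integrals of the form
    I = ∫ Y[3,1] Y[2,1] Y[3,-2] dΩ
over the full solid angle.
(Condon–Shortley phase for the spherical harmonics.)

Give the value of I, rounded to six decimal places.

0.162868

Checks pass: Σm=0; 8 even; l₃=3∈[1,5].
(2·3+1)(2·2+1)(2·3+1) = 245
Δ: 2! 4! 2! / 9! → 1/3780
sum: t=0:+1/24 t=1:−1/4 t=2:+1/24 = -1/6
3j²(3 2 3; 0 0 0) = Δ·Π!·Σ² = 4/105  (sign +1)
sum: t=1:−1/12 t=2:+1/48 = -1/16
3j²(3 2 3; 1 1 -2) = Δ·Π!·Σ² = 1/28  (sign +1)
combine: 4πI² = 245·4/105·1/28 = 1/3
take √, sign +1: I = 0.16286750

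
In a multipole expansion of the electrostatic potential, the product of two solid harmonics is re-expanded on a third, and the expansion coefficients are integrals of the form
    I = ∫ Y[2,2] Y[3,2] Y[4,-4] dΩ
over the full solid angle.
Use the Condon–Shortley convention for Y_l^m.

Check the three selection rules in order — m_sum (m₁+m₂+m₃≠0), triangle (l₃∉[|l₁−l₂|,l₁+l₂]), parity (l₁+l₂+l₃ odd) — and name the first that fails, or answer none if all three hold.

parity

m₁+m₂+m₃ = 2 + 2 − 4 = 0  ✓
triangle: |2−3|=1 ≤ l₃=4 ≤ 2+3=5  ✓
parity: l₁+l₂+l₃ = 9 is odd  ✗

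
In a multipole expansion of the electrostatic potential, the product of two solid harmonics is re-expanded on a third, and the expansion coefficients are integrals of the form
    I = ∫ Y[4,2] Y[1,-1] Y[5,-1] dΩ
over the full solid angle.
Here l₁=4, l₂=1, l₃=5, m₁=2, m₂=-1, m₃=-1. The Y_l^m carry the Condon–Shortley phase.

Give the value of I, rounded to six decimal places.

-0.120286

Checks pass: Σm=0; 10 even; l₃=5∈[3,5].
(2·4+1)(2·1+1)(2·5+1) = 297
Δ: 0! 8! 2! / 11! → 1/495
sum: t=0:+1/576 = 1/576
3j²(4 1 5; 0 0 0) = Δ·Π!·Σ² = 5/99  (sign -1)
sum: t=0:+1/2880 = 1/2880
3j²(4 1 5; 2 -1 -1) = Δ·Π!·Σ² = 2/165  (sign +1)
combine: 4πI² = 297·5/99·2/165 = 2/11
take √, sign -1: I = -0.12028562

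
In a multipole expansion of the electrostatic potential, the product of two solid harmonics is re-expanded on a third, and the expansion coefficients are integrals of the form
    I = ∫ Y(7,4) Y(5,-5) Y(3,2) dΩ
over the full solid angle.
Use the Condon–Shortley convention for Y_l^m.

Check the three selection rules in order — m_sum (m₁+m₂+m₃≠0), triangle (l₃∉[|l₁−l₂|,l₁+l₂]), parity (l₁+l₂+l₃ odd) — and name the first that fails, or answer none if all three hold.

m_sum

Σmᵢ = 1  ✗
l₃∈[|l₁−l₂|,l₁+l₂]=[2,12], have l₃=3
Σlᵢ = 15 ⇒ odd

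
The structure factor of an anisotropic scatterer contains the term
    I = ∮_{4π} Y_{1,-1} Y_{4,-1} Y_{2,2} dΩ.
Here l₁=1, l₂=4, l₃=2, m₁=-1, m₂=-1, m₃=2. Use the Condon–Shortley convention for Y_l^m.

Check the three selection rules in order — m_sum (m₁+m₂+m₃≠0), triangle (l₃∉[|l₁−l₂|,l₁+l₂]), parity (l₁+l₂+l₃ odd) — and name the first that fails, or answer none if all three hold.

m₁+m₂+m₃ = -1 − 1 + 2 = 0  ✓
triangle: |1−4|=3 ≤ l₃=2 ≤ 1+4=5  ✗
parity: l₁+l₂+l₃ = 7 is odd

triangle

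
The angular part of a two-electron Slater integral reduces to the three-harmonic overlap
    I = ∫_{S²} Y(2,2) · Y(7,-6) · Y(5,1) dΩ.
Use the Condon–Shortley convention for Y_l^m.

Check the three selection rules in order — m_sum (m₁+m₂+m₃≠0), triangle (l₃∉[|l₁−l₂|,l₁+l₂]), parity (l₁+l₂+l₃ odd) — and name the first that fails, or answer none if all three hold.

m_sum

Σmᵢ = -3  ✗
l₃∈[|l₁−l₂|,l₁+l₂]=[5,9], have l₃=5
Σlᵢ = 14 ⇒ even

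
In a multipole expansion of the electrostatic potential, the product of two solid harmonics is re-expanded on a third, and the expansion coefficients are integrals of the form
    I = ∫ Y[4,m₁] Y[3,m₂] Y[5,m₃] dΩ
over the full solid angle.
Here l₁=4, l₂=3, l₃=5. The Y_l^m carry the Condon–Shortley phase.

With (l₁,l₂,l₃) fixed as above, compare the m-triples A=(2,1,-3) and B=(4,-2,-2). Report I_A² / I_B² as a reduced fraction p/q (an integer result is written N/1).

l's match ⇒ only the (l;m) 3-j factors differ between A and B.
A: triangle coeff Δ(4,3,5) = 1/180180; Σ_t [0,2]: t=0:+1/2304 t=1:−1/720 t=2:+1/5760 = -1/1280; (3j)²=27/1430 [(4 3 5; 2 1 -3)], sign=-1
B: triangle coeff Δ(4,3,5) = 1/180180; Σ_t [0,0]: t=0:+1/8640 = 1/8640; (3j)²=14/1287 [(4 3 5; 4 -2 -2)], sign=-1
I_A²/I_B² = (27/1430)/(14/1287) = 243/140

243/140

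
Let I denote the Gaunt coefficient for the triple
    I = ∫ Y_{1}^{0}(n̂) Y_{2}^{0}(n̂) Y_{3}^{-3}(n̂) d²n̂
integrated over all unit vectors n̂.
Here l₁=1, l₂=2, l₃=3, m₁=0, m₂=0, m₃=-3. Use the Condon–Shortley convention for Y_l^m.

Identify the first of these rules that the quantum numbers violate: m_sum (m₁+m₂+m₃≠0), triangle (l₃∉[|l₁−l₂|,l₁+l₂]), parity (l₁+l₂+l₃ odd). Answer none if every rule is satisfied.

azimuthal sum: 0 + 0 − 3 = -3  ✗
1 ≤ 3 ≤ 3 (triangle on l)
L = 1 + 2 + 3 = 6 (even)

m_sum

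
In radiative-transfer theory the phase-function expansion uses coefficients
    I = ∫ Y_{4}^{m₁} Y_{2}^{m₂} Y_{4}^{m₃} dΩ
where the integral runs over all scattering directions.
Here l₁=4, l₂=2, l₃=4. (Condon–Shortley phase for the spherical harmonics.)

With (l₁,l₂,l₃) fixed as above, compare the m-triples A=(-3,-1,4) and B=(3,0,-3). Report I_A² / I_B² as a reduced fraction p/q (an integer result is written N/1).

l's match ⇒ only the (l;m) 3-j factors differ between A and B.
A: triangle coeff Δ(4,2,4) = 1/13860; Σ_t [1,1]: t=1:−1/1440 = -1/1440; (3j)²=7/165 [(4 2 4; -3 -1 4)], sign=-1
B: triangle coeff Δ(4,2,4) = 1/13860; Σ_t [0,1]: t=0:+1/480 t=1:−1/720 = 1/1440; (3j)²=7/1980 [(4 2 4; 3 0 -3)], sign=-1
I_A²/I_B² = (7/165)/(7/1980) = 12/1

12/1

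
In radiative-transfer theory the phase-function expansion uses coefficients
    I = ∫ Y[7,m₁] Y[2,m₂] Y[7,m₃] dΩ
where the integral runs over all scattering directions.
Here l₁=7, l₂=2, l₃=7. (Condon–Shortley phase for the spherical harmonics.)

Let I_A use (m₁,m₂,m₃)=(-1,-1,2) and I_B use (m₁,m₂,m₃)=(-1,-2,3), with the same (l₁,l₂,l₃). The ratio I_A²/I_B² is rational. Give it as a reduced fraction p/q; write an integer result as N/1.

l's match ⇒ only the (l;m) 3-j factors differ between A and B.
A: triangle coeff Δ(7,2,7) = 1/185640; Σ_t [0,1]: t=0:+1/1935360 t=1:−1/1209600 = -1/3225600; (3j)²=243/61880 [(7 2 7; -1 -1 2)], sign=+1
B: triangle coeff Δ(7,2,7) = 1/185640; Σ_t [0,0]: t=0:+1/3870720 = 1/3870720; (3j)²=135/6188 [(7 2 7; -1 -2 3)], sign=+1
I_A²/I_B² = (243/61880)/(135/6188) = 9/50

9/50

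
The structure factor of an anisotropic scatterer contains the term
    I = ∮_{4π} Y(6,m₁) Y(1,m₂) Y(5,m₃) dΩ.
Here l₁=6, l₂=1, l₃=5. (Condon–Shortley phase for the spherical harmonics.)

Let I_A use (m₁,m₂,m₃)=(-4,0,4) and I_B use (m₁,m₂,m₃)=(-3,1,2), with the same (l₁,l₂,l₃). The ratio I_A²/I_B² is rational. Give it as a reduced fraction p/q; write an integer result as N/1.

l's match ⇒ only the (l;m) 3-j factors differ between A and B.
A: triangle coeff Δ(6,1,5) = 1/858; Σ_t [1,1]: t=1:−1/362880 = -1/362880; (3j)²=10/429 [(6 1 5; -4 0 4)], sign=+1
B: triangle coeff Δ(6,1,5) = 1/858; Σ_t [2,2]: t=2:+1/60480 = 1/60480; (3j)²=6/143 [(6 1 5; -3 1 2)], sign=-1
I_A²/I_B² = (10/429)/(6/143) = 5/9

5/9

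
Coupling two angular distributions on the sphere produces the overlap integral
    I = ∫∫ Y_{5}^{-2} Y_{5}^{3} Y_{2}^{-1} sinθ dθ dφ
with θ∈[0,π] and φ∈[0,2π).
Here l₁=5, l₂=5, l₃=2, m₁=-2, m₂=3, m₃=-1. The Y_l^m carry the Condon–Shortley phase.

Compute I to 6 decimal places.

-0.161739

m-sum 0 ✓  L=12 even ✓  0≤2≤10 ✓
Π(2lᵢ+1) = 11×11×5 = 605
triangle coeff Δ(5,5,2) = 1/38610
Σ_t [3,5]: t=3:−1/2880 t=4:+1/576 t=5:−1/2880 = 1/960
(3j)²=10/429 [(5 5 2; 0 0 0)], sign=+1
Σ_t [6,7]: t=6:+1/2880 t=7:−1/10080 = 1/4032
(3j)²=10/429 [(5 5 2; -2 3 -1)], sign=-1
⇒ 4πI² = 500/1521
I = (-1)√(500/1521/(4π)) = -0.16173926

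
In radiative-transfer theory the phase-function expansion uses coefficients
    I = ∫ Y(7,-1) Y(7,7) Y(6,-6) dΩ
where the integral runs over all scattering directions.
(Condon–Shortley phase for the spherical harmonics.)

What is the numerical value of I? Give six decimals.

m-sum 0 ✓  L=20 even ✓  0≤6≤14 ✓
Π(2lᵢ+1) = 15×15×13 = 2925
triangle coeff Δ(7,7,6) = 1/2444321880
Σ_t [1,7]: t=1:−1/2612736000 t=2:+1/20736000 t=3:−1/1658880 t=4:+1/746496 t=5:−1/1658880 t=6:+1/20736000 t=7:−1/2612736000 = 1/4354560
(3j)²=1000/138567 [(7 7 6; 0 0 0)], sign=+1
Σ_t [8,8]: t=8:+1/20901888000 = 1/20901888000
(3j)²=11/9690 [(7 7 6; -1 7 -6)], sign=+1
⇒ 4πI² = 2500/104329
I = (+1)√(2500/104329/(4π)) = 0.04366792

0.043668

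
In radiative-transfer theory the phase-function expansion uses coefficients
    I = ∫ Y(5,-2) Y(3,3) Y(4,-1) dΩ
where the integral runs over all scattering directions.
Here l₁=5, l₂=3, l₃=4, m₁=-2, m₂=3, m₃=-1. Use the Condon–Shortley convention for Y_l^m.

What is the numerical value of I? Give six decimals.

Rules hold: Σm=0, L=12 even, 2≤4≤8.
N = 11·7·9 = 693
Δ = 4!·6!·2!/13! = 1/180180
Racah Σ t=1..3: t=1:−1/576 t=2:+1/144 t=3:−1/576 = 1/288
⇒ 3j(5 3 4; 0 0 0)² = 20/1001, sgn +1
Racah Σ t=4..4: t=4:+1/1728 = 1/1728
⇒ 3j(5 3 4; -2 3 -1)² = 25/858, sgn -1
4πI² = N·(3j₀)²·(3jₘ)² = 750/1859
I = -1·√(0.403443/4π) = -0.17917854

-0.179179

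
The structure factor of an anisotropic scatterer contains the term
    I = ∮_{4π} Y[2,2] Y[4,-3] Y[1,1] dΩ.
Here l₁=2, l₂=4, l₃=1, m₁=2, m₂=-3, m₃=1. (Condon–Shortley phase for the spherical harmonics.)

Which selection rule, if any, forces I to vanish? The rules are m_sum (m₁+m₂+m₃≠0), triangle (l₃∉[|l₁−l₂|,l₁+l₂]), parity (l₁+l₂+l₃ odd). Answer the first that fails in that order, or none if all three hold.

triangle

Σmᵢ = 0  ✓
l₃∈[|l₁−l₂|,l₁+l₂]=[2,6], have l₃=1  ✗
Σlᵢ = 7 ⇒ odd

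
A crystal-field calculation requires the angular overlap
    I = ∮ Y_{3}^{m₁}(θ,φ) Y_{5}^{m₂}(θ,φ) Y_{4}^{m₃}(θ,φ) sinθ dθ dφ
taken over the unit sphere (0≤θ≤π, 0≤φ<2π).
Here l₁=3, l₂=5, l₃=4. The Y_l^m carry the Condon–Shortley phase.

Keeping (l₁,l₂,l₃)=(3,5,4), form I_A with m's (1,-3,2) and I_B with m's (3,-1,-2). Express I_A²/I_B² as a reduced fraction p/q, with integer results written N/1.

126/125

l's match ⇒ only the (l;m) 3-j factors differ between A and B.
A: triangle coeff Δ(3,5,4) = 1/180180; Σ_t [0,2]: t=0:+1/2304 t=1:−1/720 t=2:+1/5760 = -1/1280; (3j)²=27/1430 [(3 5 4; 1 -3 2)], sign=-1
B: triangle coeff Δ(3,5,4) = 1/180180; Σ_t [0,0]: t=0:+1/2304 = 1/2304; (3j)²=75/4004 [(3 5 4; 3 -1 -2)], sign=+1
I_A²/I_B² = (27/1430)/(75/4004) = 126/125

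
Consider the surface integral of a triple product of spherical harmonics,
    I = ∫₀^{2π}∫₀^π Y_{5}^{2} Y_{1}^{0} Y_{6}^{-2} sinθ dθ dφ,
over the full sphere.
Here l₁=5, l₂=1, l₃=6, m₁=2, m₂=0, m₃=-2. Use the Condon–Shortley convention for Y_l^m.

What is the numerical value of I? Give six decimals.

m-sum 0 ✓  L=12 even ✓  4≤6≤6 ✓
Π(2lᵢ+1) = 11×3×13 = 429
triangle coeff Δ(5,1,6) = 1/858
Σ_t [0,0]: t=0:+1/14400 = 1/14400
(3j)²=6/143 [(5 1 6; 0 0 0)], sign=+1
Σ_t [0,0]: t=0:+1/30240 = 1/30240
(3j)²=16/429 [(5 1 6; 2 0 -2)], sign=+1
⇒ 4πI² = 96/143
I = (+1)√(96/143/(4π)) = 0.23113338

0.231133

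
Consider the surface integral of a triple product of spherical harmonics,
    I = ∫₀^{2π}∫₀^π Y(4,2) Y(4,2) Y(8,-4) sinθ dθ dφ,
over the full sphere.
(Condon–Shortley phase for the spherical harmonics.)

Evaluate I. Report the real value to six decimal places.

Rules hold: Σm=0, L=16 even, 0≤8≤8.
N = 9·9·17 = 1377
Δ = 0!·8!·8!/17! = 1/218790
Racah Σ t=0..0: t=0:+1/331776 = 1/331776
⇒ 3j(4 4 8; 0 0 0)² = 490/21879, sgn +1
Racah Σ t=0..0: t=0:+1/2073600 = 1/2073600
⇒ 3j(4 4 8; 2 2 -4)² = 28/1105, sgn +1
4πI² = N·(3j₀)²·(3jₘ)² = 24696/31603
I = +1·√(0.781445/4π) = 0.24937001

0.249370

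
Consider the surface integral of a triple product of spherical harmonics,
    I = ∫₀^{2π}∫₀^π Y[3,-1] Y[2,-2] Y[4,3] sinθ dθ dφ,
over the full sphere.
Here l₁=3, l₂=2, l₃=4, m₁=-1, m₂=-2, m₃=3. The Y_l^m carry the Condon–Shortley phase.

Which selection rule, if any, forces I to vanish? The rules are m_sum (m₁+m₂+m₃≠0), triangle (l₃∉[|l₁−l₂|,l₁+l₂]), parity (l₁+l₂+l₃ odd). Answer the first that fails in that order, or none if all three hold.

parity

Σmᵢ = 0  ✓
l₃∈[|l₁−l₂|,l₁+l₂]=[1,5], have l₃=4  ✓
Σlᵢ = 9 ⇒ odd  ✗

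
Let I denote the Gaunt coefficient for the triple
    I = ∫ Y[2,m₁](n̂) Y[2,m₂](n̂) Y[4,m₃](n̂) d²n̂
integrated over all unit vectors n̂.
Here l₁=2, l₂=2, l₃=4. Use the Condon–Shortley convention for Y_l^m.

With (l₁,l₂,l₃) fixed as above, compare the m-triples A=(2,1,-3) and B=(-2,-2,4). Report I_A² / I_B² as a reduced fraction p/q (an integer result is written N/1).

1/2

Same 2,2,4: normalisation and zero-m 3j drop out of the ratio.
A: Δ: 0! 4! 4! / 9! → 1/630; sum: t=0:+1/144 = 1/144; 3j²(2 2 4; 2 1 -3) = Δ·Π!·Σ² = 1/18  (sign -1)
B: Δ: 0! 4! 4! / 9! → 1/630; sum: t=0:+1/576 = 1/576; 3j²(2 2 4; -2 -2 4) = Δ·Π!·Σ² = 1/9  (sign +1)
I_A²/I_B² = (1/18)/(1/9) = 1/2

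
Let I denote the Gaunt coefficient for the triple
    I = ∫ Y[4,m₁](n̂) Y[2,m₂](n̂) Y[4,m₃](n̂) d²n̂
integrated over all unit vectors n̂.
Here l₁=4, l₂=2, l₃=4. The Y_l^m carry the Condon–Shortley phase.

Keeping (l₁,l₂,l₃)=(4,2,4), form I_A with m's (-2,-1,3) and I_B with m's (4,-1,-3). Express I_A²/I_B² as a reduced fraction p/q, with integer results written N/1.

l's match ⇒ only the (l;m) 3-j factors differ between A and B.
A: triangle coeff Δ(4,2,4) = 1/13860; Σ_t [0,1]: t=0:+1/1440 t=1:−1/240 = -1/288; (3j)²=5/132 [(4 2 4; -2 -1 3)], sign=+1
B: triangle coeff Δ(4,2,4) = 1/13860; Σ_t [0,0]: t=0:+1/1440 = 1/1440; (3j)²=7/165 [(4 2 4; 4 -1 -3)], sign=-1
I_A²/I_B² = (5/132)/(7/165) = 25/28

25/28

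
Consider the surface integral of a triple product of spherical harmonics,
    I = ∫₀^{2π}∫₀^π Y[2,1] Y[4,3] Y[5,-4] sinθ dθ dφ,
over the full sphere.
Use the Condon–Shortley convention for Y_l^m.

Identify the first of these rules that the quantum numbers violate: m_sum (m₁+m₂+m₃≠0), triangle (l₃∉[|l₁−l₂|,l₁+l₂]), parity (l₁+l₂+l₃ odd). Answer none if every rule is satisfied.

parity

Σmᵢ = 0  ✓
l₃∈[|l₁−l₂|,l₁+l₂]=[2,6], have l₃=5  ✓
Σlᵢ = 11 ⇒ odd  ✗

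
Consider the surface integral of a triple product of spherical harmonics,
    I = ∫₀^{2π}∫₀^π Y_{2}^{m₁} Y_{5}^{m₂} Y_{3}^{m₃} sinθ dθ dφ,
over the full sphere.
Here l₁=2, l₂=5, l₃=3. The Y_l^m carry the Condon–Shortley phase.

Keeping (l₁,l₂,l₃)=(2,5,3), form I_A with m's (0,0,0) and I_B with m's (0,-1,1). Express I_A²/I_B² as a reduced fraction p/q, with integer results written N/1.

l's match ⇒ only the (l;m) 3-j factors differ between A and B.
A: triangle coeff Δ(2,5,3) = 1/2310; Σ_t [2,2]: t=2:+1/144 = 1/144; (3j)²=10/231 [(2 5 3; 0 0 0)], sign=-1
B: triangle coeff Δ(2,5,3) = 1/2310; Σ_t [2,2]: t=2:+1/192 = 1/192; (3j)²=3/77 [(2 5 3; 0 -1 1)], sign=+1
I_A²/I_B² = (10/231)/(3/77) = 10/9

10/9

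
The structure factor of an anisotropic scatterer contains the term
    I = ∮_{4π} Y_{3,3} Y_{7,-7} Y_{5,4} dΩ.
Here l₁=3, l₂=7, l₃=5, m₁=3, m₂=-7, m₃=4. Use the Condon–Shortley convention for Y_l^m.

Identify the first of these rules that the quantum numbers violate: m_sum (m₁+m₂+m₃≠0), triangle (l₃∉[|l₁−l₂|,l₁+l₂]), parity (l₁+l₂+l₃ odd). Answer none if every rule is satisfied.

m₁+m₂+m₃ = 3 − 7 + 4 = 0  ✓
triangle: |3−7|=4 ≤ l₃=5 ≤ 3+7=10  ✓
parity: l₁+l₂+l₃ = 15 is odd  ✗

parity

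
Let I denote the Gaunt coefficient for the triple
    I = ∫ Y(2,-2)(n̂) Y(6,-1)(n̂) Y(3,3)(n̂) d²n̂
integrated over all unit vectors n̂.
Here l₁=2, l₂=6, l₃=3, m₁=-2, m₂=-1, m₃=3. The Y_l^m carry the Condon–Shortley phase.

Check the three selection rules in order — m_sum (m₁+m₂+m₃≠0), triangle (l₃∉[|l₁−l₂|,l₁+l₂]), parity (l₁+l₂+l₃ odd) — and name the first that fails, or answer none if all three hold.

m₁+m₂+m₃ = -2 − 1 + 3 = 0  ✓
triangle: |2−6|=4 ≤ l₃=3 ≤ 2+6=8  ✗
parity: l₁+l₂+l₃ = 11 is odd

triangle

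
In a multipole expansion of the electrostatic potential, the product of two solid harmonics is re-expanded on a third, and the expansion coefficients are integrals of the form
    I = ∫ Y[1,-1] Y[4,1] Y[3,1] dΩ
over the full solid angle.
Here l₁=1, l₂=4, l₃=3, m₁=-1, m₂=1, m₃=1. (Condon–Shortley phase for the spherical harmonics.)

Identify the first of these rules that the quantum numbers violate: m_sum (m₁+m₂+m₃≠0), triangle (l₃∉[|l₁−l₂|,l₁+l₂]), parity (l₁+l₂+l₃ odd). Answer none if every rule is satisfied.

Σmᵢ = 1  ✗
l₃∈[|l₁−l₂|,l₁+l₂]=[3,5], have l₃=3
Σlᵢ = 8 ⇒ even

m_sum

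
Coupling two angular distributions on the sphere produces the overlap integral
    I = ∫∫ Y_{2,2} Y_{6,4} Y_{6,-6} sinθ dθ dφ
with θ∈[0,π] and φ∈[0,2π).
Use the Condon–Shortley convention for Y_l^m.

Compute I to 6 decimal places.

-0.076075

m-sum 0 ✓  L=14 even ✓  4≤6≤8 ✓
Π(2lᵢ+1) = 5×13×13 = 845
triangle coeff Δ(2,6,6) = 1/90090
Σ_t [0,2]: t=0:+1/69120 t=1:−1/14400 t=2:+1/69120 = -7/172800
(3j)²=14/715 [(2 6 6; 0 0 0)], sign=-1
Σ_t [0,0]: t=0:+1/14515200 = 1/14515200
(3j)²=2/455 [(2 6 6; 2 4 -6)], sign=+1
⇒ 4πI² = 4/55
I = (-1)√(4/55/(4π)) = -0.07607531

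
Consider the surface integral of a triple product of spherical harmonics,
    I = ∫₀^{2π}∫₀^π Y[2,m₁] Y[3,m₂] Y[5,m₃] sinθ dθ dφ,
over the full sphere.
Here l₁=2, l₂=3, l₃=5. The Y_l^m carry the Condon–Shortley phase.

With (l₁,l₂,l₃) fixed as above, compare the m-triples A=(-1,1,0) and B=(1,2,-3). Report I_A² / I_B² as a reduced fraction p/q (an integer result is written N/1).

Shared (l₁,l₂,l₃)=(2,3,5): N and (l;000)² cancel in I_A²/I_B².
A: Δ = 0!·4!·6!/11! = 1/2310; Racah Σ t=0..0: t=0:+1/288 = 1/288; ⇒ 3j(2 3 5; -1 1 0)² = 5/231, sgn -1
B: Δ = 0!·4!·6!/11! = 1/2310; Racah Σ t=0..0: t=0:+1/720 = 1/720; ⇒ 3j(2 3 5; 1 2 -3)² = 8/165, sgn +1
I_A²/I_B² = (5/231)/(8/165) = 25/56

25/56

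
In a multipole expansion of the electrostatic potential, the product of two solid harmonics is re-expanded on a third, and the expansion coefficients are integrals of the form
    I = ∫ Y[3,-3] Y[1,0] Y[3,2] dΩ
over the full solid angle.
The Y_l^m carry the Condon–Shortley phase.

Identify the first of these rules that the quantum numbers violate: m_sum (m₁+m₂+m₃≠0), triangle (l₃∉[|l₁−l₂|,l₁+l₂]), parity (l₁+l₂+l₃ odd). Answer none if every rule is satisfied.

azimuthal sum: -3 + 0 + 2 = -1  ✗
2 ≤ 3 ≤ 4 (triangle on l)
L = 3 + 1 + 3 = 7 (odd)

m_sum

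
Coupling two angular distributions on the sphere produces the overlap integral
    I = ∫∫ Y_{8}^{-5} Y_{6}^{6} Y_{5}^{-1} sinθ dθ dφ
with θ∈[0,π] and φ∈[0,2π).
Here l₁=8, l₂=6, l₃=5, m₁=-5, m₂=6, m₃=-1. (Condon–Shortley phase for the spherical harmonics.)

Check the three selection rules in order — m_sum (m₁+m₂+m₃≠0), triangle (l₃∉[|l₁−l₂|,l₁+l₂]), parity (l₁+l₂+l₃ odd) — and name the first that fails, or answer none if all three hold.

azimuthal sum: -5 + 6 − 1 = 0  ✓
2 ≤ 5 ≤ 14 (triangle on l)  ✓
L = 8 + 6 + 5 = 19 (odd)  ✗

parity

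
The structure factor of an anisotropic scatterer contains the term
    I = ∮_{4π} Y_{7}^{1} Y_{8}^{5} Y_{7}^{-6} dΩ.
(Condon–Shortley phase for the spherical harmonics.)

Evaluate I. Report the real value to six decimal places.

Rules hold: Σm=0, L=22 even, 1≤7≤15.
N = 15·17·15 = 3825
Δ = 8!·6!·8!/23! = 1/22086194130
Racah Σ t=1..7: t=1:−1/18289152000 t=2:+1/248832000 t=3:−1/24883200 t=4:+1/11943936 t=5:−1/24883200 t=6:+1/248832000 t=7:−1/18289152000 = 11/975421440
⇒ 3j(7 8 7; 0 0 0)² = 1750/289731, sgn -1
Racah Σ t=5..6: t=5:−1/3483648000 t=6:+1/5225472000 = -1/10450944000
⇒ 3j(7 8 7; 1 5 -6)² = 104/37145, sgn +1
4πI² = N·(3j₀)²·(3jₘ)² = 210000/3246473
I = -1·√(0.0646856/4π) = -0.07174619

-0.071746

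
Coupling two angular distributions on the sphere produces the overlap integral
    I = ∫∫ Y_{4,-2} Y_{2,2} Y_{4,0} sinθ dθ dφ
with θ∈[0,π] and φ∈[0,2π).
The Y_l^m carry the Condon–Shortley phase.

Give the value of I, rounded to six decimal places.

-0.190365

m-sum 0 ✓  L=10 even ✓  2≤4≤6 ✓
Π(2lᵢ+1) = 9×5×9 = 405
triangle coeff Δ(4,2,4) = 1/13860
Σ_t [0,2]: t=0:+1/192 t=1:−1/36 t=2:+1/192 = -5/288
(3j)²=20/693 [(4 2 4; 0 0 0)], sign=-1
Σ_t [2,2]: t=2:+1/192 = 1/192
(3j)²=3/77 [(4 2 4; -2 2 0)], sign=+1
⇒ 4πI² = 2700/5929
I = (-1)√(2700/5929/(4π)) = -0.19036462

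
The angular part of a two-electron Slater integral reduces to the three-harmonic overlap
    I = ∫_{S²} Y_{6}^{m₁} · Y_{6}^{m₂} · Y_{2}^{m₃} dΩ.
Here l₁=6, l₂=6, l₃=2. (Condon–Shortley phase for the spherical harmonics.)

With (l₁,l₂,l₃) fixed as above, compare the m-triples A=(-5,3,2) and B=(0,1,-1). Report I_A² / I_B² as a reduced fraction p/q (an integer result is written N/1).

l's match ⇒ only the (l;m) 3-j factors differ between A and B.
A: triangle coeff Δ(6,6,2) = 1/90090; Σ_t [9,9]: t=9:−1/1451520 = -1/1451520; (3j)²=1/91 [(6 6 2; -5 3 2)], sign=-1
B: triangle coeff Δ(6,6,2) = 1/90090; Σ_t [5,6]: t=5:−1/28800 t=6:+1/34560 = -1/172800; (3j)²=1/1430 [(6 6 2; 0 1 -1)], sign=+1
I_A²/I_B² = (1/91)/(1/1430) = 110/7

110/7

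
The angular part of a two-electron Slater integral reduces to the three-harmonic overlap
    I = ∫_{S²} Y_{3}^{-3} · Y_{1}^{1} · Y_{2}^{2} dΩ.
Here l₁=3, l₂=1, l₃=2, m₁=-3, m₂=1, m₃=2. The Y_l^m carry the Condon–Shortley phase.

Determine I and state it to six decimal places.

m-sum 0 ✓  L=6 even ✓  2≤2≤4 ✓
Π(2lᵢ+1) = 7×3×5 = 105
triangle coeff Δ(3,1,2) = 1/105
Σ_t [1,1]: t=1:−1/4 = -1/4
(3j)²=3/35 [(3 1 2; 0 0 0)], sign=-1
Σ_t [2,2]: t=2:+1/48 = 1/48
(3j)²=1/7 [(3 1 2; -3 1 2)], sign=+1
⇒ 4πI² = 9/7
I = (-1)√(9/7/(4π)) = -0.31986543

-0.319865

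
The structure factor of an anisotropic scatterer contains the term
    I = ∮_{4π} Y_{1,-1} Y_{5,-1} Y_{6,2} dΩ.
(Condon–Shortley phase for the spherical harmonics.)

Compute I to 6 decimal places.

Rules hold: Σm=0, L=12 even, 4≤6≤6.
N = 3·11·13 = 429
Δ = 0!·2!·10!/13! = 1/858
Racah Σ t=0..0: t=0:+1/14400 = 1/14400
⇒ 3j(1 5 6; 0 0 0)² = 6/143, sgn +1
Racah Σ t=0..0: t=0:+1/34560 = 1/34560
⇒ 3j(1 5 6; -1 -1 2)² = 14/429, sgn +1
4πI² = N·(3j₀)²·(3jₘ)² = 84/143
I = +1·√(0.587413/4π) = 0.21620548

0.216205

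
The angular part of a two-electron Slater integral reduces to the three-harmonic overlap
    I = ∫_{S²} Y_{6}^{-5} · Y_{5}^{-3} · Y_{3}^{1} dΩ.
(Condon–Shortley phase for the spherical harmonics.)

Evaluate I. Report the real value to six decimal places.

0.000000

-5 − 3 + 1 = -7 ≠ 0: azimuthal integral kills it; I = 0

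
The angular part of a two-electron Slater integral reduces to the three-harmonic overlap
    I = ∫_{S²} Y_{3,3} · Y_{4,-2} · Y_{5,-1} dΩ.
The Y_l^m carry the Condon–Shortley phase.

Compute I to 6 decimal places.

0.143662

Rules hold: Σm=0, L=12 even, 1≤5≤7.
N = 7·9·11 = 693
Δ = 2!·4!·6!/13! = 1/180180
Racah Σ t=0..2: t=0:+1/576 t=1:−1/144 t=2:+1/576 = -1/288
⇒ 3j(3 4 5; 0 0 0)² = 20/1001, sgn +1
Racah Σ t=0..0: t=0:+1/2304 = 1/2304
⇒ 3j(3 4 5; 3 -2 -1)² = 75/4004, sgn +1
4πI² = N·(3j₀)²·(3jₘ)² = 3375/13013
I = +1·√(0.259356/4π) = 0.14366244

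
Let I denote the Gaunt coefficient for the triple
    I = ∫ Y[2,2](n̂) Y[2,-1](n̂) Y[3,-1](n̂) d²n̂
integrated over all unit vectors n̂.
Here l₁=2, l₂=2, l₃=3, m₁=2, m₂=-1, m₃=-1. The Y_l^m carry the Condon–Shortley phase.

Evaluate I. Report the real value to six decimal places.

0.000000

l₁+l₂+l₃=7 is odd: 3j(l;000)=0 ⇒ I=0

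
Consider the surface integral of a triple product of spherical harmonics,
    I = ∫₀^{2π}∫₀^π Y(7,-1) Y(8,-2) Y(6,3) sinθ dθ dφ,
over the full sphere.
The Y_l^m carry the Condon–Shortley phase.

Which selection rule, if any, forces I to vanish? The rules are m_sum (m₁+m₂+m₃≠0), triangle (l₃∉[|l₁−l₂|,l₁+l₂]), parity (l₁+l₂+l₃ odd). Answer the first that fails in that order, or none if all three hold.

m₁+m₂+m₃ = -1 − 2 + 3 = 0  ✓
triangle: |7−8|=1 ≤ l₃=6 ≤ 7+8=15  ✓
parity: l₁+l₂+l₃ = 21 is odd  ✗

parity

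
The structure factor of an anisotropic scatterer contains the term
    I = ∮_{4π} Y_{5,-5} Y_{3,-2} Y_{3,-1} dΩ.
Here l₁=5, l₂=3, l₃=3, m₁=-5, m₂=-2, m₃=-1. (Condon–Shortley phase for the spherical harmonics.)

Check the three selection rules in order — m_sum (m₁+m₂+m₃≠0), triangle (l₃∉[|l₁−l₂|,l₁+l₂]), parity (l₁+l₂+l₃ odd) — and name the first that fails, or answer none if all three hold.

m_sum

m₁+m₂+m₃ = -5 − 2 − 1 = -8  ✗
triangle: |5−3|=2 ≤ l₃=3 ≤ 5+3=8
parity: l₁+l₂+l₃ = 11 is odd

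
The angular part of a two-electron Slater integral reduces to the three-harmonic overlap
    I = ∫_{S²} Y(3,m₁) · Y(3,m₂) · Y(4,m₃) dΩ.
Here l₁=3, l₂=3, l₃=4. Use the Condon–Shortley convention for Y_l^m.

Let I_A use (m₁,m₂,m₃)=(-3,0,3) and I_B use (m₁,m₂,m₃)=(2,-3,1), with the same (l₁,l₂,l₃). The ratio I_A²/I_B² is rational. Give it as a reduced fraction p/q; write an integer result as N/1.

Same 3,3,4: normalisation and zero-m 3j drop out of the ratio.
A: Δ: 2! 4! 4! / 11! → 1/34650; sum: t=2:+1/288 = 1/288; 3j²(3 3 4; -3 0 3) = Δ·Π!·Σ² = 1/22  (sign -1)
B: Δ: 2! 4! 4! / 11! → 1/34650; sum: t=0:+1/288 = 1/288; 3j²(3 3 4; 2 -3 1) = Δ·Π!·Σ² = 5/231  (sign -1)
I_A²/I_B² = (1/22)/(5/231) = 21/10

21/10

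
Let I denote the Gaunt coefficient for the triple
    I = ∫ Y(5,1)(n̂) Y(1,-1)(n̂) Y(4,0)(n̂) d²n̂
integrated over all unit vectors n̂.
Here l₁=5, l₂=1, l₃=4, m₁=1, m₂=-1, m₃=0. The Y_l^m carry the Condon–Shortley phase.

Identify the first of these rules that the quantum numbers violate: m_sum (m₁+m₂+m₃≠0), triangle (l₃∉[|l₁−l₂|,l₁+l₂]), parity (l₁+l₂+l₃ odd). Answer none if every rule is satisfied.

none

azimuthal sum: 1 − 1 + 0 = 0  ✓
4 ≤ 4 ≤ 6 (triangle on l)  ✓
L = 5 + 1 + 4 = 10 (even)  ✓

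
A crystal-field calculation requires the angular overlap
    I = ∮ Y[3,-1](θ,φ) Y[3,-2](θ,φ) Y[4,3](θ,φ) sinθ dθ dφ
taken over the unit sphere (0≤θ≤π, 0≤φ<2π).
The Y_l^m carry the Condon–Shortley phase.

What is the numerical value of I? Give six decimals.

-0.095955

Rules hold: Σm=0, L=10 even, 0≤4≤6.
N = 7·7·9 = 441
Δ = 2!·4!·4!/11! = 1/34650
Racah Σ t=0..2: t=0:+1/72 t=1:−1/16 t=2:+1/72 = -5/144
⇒ 3j(3 3 4; 0 0 0)² = 2/77, sgn -1
Racah Σ t=0..1: t=0:+1/288 t=1:−1/144 = -1/288
⇒ 3j(3 3 4; -1 -2 3)² = 1/99, sgn +1
4πI² = N·(3j₀)²·(3jₘ)² = 14/121
I = -1·√(0.115702/4π) = -0.09595473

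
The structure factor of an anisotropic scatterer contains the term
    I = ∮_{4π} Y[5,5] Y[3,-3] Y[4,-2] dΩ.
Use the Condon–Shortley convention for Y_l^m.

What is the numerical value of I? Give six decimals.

m-sum 0 ✓  L=12 even ✓  2≤4≤8 ✓
Π(2lᵢ+1) = 11×7×9 = 693
triangle coeff Δ(5,3,4) = 1/180180
Σ_t [1,3]: t=1:−1/576 t=2:+1/144 t=3:−1/576 = 1/288
(3j)²=20/1001 [(5 3 4; 0 0 0)], sign=+1
Σ_t [0,0]: t=0:+1/34560 = 1/34560
(3j)²=5/286 [(5 3 4; 5 -3 -2)], sign=+1
⇒ 4πI² = 450/1859
I = (+1)√(450/1859/(4π)) = 0.13879110

0.138791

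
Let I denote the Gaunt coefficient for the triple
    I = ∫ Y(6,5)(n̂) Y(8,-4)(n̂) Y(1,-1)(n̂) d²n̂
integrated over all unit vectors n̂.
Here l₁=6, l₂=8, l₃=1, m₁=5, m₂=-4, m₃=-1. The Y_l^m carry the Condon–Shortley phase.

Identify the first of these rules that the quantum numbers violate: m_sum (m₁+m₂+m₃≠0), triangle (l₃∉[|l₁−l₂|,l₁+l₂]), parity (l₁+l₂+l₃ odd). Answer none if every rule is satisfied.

azimuthal sum: 5 − 4 − 1 = 0  ✓
2 ≤ 1 ≤ 14 (triangle on l)  ✗
L = 6 + 8 + 1 = 15 (odd)

triangle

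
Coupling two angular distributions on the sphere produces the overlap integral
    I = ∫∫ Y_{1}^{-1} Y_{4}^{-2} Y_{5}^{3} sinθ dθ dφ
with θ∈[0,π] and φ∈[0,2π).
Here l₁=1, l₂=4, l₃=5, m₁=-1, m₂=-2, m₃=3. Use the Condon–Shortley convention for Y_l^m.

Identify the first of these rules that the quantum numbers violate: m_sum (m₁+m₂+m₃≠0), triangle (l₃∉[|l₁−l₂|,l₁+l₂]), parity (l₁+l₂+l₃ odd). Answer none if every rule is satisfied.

none

m₁+m₂+m₃ = -1 − 2 + 3 = 0  ✓
triangle: |1−4|=3 ≤ l₃=5 ≤ 1+4=5  ✓
parity: l₁+l₂+l₃ = 10 is even  ✓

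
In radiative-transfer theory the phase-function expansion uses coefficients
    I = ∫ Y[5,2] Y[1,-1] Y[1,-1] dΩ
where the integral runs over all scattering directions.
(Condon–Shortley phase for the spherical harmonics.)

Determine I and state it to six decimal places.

0.000000

|5−1|≤1≤5+1 violated ⇒ I = 0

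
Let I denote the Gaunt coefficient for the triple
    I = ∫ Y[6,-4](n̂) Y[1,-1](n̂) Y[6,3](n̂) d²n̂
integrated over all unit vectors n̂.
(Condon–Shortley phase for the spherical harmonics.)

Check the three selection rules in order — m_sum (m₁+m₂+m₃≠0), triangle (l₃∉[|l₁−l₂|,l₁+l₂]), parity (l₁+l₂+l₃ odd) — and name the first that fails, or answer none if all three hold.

Σmᵢ = -2  ✗
l₃∈[|l₁−l₂|,l₁+l₂]=[5,7], have l₃=6
Σlᵢ = 13 ⇒ odd

m_sum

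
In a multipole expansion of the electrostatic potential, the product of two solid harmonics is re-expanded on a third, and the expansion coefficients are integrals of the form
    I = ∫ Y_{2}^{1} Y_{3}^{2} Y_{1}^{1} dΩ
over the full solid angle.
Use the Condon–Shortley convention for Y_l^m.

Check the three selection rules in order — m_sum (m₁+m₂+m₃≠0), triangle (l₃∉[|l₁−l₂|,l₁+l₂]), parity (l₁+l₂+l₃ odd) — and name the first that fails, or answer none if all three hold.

m₁+m₂+m₃ = 1 + 2 + 1 = 4  ✗
triangle: |2−3|=1 ≤ l₃=1 ≤ 2+3=5
parity: l₁+l₂+l₃ = 6 is even

m_sum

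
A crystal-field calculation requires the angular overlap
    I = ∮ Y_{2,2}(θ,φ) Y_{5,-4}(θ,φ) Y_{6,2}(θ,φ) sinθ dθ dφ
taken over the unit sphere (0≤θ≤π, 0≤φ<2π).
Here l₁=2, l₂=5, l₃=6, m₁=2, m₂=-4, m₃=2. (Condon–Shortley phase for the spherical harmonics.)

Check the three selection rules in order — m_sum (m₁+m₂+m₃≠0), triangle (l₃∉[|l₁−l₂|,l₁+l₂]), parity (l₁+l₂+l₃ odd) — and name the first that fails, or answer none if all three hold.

Σmᵢ = 0  ✓
l₃∈[|l₁−l₂|,l₁+l₂]=[3,7], have l₃=6  ✓
Σlᵢ = 13 ⇒ odd  ✗

parity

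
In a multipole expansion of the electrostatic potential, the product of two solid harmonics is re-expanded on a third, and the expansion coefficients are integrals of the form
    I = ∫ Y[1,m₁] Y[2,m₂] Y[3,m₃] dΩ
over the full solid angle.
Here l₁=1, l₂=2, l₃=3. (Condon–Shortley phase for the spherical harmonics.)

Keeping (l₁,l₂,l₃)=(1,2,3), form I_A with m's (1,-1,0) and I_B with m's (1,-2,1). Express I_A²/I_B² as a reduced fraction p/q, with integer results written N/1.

Shared (l₁,l₂,l₃)=(1,2,3): N and (l;000)² cancel in I_A²/I_B².
A: Δ = 0!·2!·4!/7! = 1/105; Racah Σ t=0..0: t=0:+1/12 = 1/12; ⇒ 3j(1 2 3; 1 -1 0)² = 1/35, sgn -1
B: Δ = 0!·2!·4!/7! = 1/105; Racah Σ t=0..0: t=0:+1/48 = 1/48; ⇒ 3j(1 2 3; 1 -2 1)² = 1/105, sgn +1
I_A²/I_B² = (1/35)/(1/105) = 3/1

3/1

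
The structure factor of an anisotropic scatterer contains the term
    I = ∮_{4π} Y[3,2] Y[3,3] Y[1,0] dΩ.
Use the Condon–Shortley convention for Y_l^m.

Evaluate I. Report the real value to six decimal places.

m-sum = 2 + 3 + 0 = 5 ≠ 0 ⇒ I = 0

0.000000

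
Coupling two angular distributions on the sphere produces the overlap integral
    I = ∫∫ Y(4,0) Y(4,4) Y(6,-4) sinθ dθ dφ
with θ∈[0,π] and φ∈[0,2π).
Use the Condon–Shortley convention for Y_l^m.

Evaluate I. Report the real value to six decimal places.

-0.190852

m-sum 0 ✓  L=14 even ✓  0≤6≤8 ✓
Π(2lᵢ+1) = 9×9×13 = 1053
triangle coeff Δ(4,4,6) = 1/1261260
Σ_t [0,2]: t=0:+1/4608 t=1:−1/1296 t=2:+1/4608 = -7/20736
(3j)²=20/1287 [(4 4 6; 0 0 0)], sign=-1
Σ_t [2,2]: t=2:+1/69120 = 1/69120
(3j)²=4/143 [(4 4 6; 0 4 -4)], sign=+1
⇒ 4πI² = 720/1573
I = (-1)√(720/1573/(4π)) = -0.19085211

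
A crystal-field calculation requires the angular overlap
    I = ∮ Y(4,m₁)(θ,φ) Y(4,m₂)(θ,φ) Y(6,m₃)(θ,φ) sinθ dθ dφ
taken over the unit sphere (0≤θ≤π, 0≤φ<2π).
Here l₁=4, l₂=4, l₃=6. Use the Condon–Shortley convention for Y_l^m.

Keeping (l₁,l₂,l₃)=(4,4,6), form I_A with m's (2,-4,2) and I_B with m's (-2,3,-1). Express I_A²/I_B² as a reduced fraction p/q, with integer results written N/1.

Shared (l₁,l₂,l₃)=(4,4,6): N and (l;000)² cancel in I_A²/I_B².
A: Δ = 2!·6!·6!/15! = 1/1261260; Racah Σ t=0..0: t=0:+1/69120 = 1/69120; ⇒ 3j(4 4 6; 2 -4 2)² = 4/429, sgn +1
B: Δ = 2!·6!·6!/15! = 1/1261260; Racah Σ t=1..2: t=1:−1/86400 t=2:+1/11520 = 13/172800; ⇒ 3j(4 4 6; -2 3 -1)² = 13/660, sgn -1
I_A²/I_B² = (4/429)/(13/660) = 80/169

80/169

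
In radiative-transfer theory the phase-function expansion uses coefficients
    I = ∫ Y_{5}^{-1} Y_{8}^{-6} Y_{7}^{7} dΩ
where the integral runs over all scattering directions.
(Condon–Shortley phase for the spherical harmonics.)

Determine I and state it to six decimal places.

0.179145

Rules hold: Σm=0, L=20 even, 3≤7≤13.
N = 11·17·15 = 2805
Δ = 6!·4!·10!/21! = 1/814773960
Racah Σ t=1..5: t=1:−1/87091200 t=2:+1/4976640 t=3:−1/2073600 t=4:+1/4976640 t=5:−1/87091200 = -1/9676800
⇒ 3j(5 8 7; 0 0 0)² = 360/46189, sgn +1
Racah Σ t=2..2: t=2:+1/4180377600 = 1/4180377600
⇒ 3j(5 8 7; -1 -6 7)² = 143/7752, sgn +1
4πI² = N·(3j₀)²·(3jₘ)² = 2475/6137
I = +1·√(0.403292/4π) = 0.17914497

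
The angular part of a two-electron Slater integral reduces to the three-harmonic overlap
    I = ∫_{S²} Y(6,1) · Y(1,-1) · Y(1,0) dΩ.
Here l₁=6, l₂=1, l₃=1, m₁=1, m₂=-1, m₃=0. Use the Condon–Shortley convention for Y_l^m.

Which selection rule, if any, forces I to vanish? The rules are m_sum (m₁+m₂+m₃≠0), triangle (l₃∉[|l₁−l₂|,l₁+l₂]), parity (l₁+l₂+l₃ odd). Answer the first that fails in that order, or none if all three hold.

Σmᵢ = 0  ✓
l₃∈[|l₁−l₂|,l₁+l₂]=[5,7], have l₃=1  ✗
Σlᵢ = 8 ⇒ even

triangle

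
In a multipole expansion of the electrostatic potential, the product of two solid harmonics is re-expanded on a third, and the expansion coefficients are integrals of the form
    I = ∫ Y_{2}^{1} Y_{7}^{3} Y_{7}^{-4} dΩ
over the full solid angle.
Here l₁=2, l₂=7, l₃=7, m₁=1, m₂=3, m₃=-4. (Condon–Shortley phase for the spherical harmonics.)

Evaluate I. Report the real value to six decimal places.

0.162315

m-sum 0 ✓  L=16 even ✓  5≤7≤9 ✓
Π(2lᵢ+1) = 5×15×15 = 1125
triangle coeff Δ(2,7,7) = 1/185640
Σ_t [0,2]: t=0:+1/2419200 t=1:−1/518400 t=2:+1/2419200 = -1/907200
(3j)²=56/3315 [(2 7 7; 0 0 0)], sign=+1
Σ_t [0,1]: t=0:+1/14515200 t=1:−1/4354560 = -1/6220800
(3j)²=77/4420 [(2 7 7; 1 3 -4)], sign=+1
⇒ 4πI² = 16170/48841
I = (+1)√(16170/48841/(4π)) = 0.16231468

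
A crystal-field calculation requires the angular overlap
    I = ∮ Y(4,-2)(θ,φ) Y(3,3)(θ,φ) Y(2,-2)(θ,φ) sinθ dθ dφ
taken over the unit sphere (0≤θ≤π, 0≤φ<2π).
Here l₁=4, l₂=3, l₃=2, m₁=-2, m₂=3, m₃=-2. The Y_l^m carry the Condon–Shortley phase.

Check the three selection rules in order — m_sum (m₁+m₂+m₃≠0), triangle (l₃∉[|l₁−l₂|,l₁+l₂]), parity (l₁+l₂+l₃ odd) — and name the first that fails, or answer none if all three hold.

m_sum

m₁+m₂+m₃ = -2 + 3 − 2 = -1  ✗
triangle: |4−3|=1 ≤ l₃=2 ≤ 4+3=7
parity: l₁+l₂+l₃ = 9 is odd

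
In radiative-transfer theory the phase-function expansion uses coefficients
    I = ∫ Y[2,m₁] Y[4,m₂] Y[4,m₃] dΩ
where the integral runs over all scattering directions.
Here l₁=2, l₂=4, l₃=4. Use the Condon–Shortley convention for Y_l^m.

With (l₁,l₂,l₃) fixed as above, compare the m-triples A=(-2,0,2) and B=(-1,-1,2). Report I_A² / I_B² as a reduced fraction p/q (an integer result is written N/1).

l's match ⇒ only the (l;m) 3-j factors differ between A and B.
A: triangle coeff Δ(2,4,4) = 1/13860; Σ_t [2,2]: t=2:+1/192 = 1/192; (3j)²=3/77 [(2 4 4; -2 0 2)], sign=+1
B: triangle coeff Δ(2,4,4) = 1/13860; Σ_t [1,2]: t=1:−1/96 t=2:+1/240 = -1/160; (3j)²=27/1540 [(2 4 4; -1 -1 2)], sign=-1
I_A²/I_B² = (3/77)/(27/1540) = 20/9

20/9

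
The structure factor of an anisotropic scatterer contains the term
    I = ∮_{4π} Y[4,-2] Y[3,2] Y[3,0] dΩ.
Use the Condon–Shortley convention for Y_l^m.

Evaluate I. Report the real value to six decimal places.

-0.044418

Checks pass: Σm=0; 10 even; l₃=3∈[1,7].
(2·4+1)(2·3+1)(2·3+1) = 441
Δ: 4! 4! 2! / 11! → 1/34650
sum: t=1:−1/72 t=2:+1/16 t=3:−1/72 = 5/144
3j²(4 3 3; 0 0 0) = Δ·Π!·Σ² = 2/77  (sign -1)
sum: t=3:−1/72 t=4:+1/96 = -1/288
3j²(4 3 3; -2 2 0) = Δ·Π!·Σ² = 1/462  (sign +1)
combine: 4πI² = 441·2/77·1/462 = 3/121
take √, sign -1: I = -0.04441841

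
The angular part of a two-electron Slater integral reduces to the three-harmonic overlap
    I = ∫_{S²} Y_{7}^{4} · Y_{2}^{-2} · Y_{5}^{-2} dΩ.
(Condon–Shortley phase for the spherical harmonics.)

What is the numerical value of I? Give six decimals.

Checks pass: Σm=0; 14 even; l₃=5∈[5,9].
(2·7+1)(2·2+1)(2·5+1) = 825
Δ: 4! 10! 0! / 15! → 1/15015
sum: t=2:+1/57600 = 1/57600
3j²(7 2 5; 0 0 0) = Δ·Π!·Σ² = 21/715  (sign -1)
sum: t=0:+1/725760 = 1/725760
3j²(7 2 5; 4 -2 -2) = Δ·Π!·Σ² = 2/91  (sign -1)
combine: 4πI² = 825·21/715·2/91 = 90/169
take √, sign +1: I = 0.20586047

0.205860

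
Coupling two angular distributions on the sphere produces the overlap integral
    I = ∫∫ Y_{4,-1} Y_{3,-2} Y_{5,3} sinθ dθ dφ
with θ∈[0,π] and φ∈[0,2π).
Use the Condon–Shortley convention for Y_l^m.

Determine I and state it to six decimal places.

Checks pass: Σm=0; 12 even; l₃=5∈[1,7].
(2·4+1)(2·3+1)(2·5+1) = 693
Δ: 2! 6! 4! / 13! → 1/180180
sum: t=0:+1/576 t=1:−1/144 t=2:+1/576 = -1/288
3j²(4 3 5; 0 0 0) = Δ·Π!·Σ² = 20/1001  (sign +1)
sum: t=0:+1/1440 t=1:−1/1152 = -1/5760
3j²(4 3 5; -1 -2 3) = Δ·Π!·Σ² = 1/858  (sign -1)
combine: 4πI² = 693·20/1001·1/858 = 30/1859
take √, sign -1: I = -0.03583571

-0.035836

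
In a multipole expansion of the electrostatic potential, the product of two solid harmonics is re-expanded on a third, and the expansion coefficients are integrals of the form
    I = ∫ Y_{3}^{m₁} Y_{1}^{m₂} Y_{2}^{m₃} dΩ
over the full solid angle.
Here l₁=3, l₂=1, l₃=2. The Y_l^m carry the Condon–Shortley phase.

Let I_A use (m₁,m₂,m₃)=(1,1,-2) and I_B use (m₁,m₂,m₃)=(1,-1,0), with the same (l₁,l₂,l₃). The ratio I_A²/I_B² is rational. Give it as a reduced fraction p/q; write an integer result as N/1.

Shared (l₁,l₂,l₃)=(3,1,2): N and (l;000)² cancel in I_A²/I_B².
A: Δ = 2!·4!·0!/7! = 1/105; Racah Σ t=2..2: t=2:+1/48 = 1/48; ⇒ 3j(3 1 2; 1 1 -2)² = 1/105, sgn +1
B: Δ = 2!·4!·0!/7! = 1/105; Racah Σ t=0..0: t=0:+1/8 = 1/8; ⇒ 3j(3 1 2; 1 -1 0)² = 2/35, sgn +1
I_A²/I_B² = (1/105)/(2/35) = 1/6

1/6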